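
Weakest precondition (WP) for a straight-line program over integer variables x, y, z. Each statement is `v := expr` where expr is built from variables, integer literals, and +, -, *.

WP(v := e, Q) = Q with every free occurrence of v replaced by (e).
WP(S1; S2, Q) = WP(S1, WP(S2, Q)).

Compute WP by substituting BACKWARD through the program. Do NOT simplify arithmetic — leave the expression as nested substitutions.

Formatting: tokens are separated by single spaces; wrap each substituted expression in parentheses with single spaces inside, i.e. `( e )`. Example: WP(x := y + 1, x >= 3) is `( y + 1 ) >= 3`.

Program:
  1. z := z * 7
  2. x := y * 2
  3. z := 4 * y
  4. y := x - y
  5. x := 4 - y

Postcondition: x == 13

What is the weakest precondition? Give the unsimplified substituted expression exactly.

post: x == 13
stmt 5: x := 4 - y  -- replace 1 occurrence(s) of x with (4 - y)
  => ( 4 - y ) == 13
stmt 4: y := x - y  -- replace 1 occurrence(s) of y with (x - y)
  => ( 4 - ( x - y ) ) == 13
stmt 3: z := 4 * y  -- replace 0 occurrence(s) of z with (4 * y)
  => ( 4 - ( x - y ) ) == 13
stmt 2: x := y * 2  -- replace 1 occurrence(s) of x with (y * 2)
  => ( 4 - ( ( y * 2 ) - y ) ) == 13
stmt 1: z := z * 7  -- replace 0 occurrence(s) of z with (z * 7)
  => ( 4 - ( ( y * 2 ) - y ) ) == 13

Answer: ( 4 - ( ( y * 2 ) - y ) ) == 13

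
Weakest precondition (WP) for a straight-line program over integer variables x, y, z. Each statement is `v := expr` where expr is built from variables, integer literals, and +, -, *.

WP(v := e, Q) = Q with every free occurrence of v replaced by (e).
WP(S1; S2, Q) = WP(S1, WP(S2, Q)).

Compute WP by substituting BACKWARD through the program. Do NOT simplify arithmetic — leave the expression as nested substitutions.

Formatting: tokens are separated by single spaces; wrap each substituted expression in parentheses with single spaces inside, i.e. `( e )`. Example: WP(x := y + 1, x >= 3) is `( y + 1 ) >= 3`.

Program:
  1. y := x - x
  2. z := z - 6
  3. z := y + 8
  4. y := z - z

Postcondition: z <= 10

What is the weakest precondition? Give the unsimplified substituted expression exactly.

post: z <= 10
stmt 4: y := z - z  -- replace 0 occurrence(s) of y with (z - z)
  => z <= 10
stmt 3: z := y + 8  -- replace 1 occurrence(s) of z with (y + 8)
  => ( y + 8 ) <= 10
stmt 2: z := z - 6  -- replace 0 occurrence(s) of z with (z - 6)
  => ( y + 8 ) <= 10
stmt 1: y := x - x  -- replace 1 occurrence(s) of y with (x - x)
  => ( ( x - x ) + 8 ) <= 10

Answer: ( ( x - x ) + 8 ) <= 10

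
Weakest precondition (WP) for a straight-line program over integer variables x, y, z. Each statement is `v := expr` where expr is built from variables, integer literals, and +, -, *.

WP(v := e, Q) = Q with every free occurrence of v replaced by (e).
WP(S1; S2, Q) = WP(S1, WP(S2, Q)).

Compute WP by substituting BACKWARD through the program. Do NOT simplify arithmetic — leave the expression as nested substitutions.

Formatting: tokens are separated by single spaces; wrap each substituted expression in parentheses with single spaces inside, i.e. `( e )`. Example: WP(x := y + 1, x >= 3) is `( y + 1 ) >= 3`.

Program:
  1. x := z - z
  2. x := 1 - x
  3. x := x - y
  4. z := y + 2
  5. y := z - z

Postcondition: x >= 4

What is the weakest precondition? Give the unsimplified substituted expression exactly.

Answer: ( ( 1 - ( z - z ) ) - y ) >= 4

Derivation:
post: x >= 4
stmt 5: y := z - z  -- replace 0 occurrence(s) of y with (z - z)
  => x >= 4
stmt 4: z := y + 2  -- replace 0 occurrence(s) of z with (y + 2)
  => x >= 4
stmt 3: x := x - y  -- replace 1 occurrence(s) of x with (x - y)
  => ( x - y ) >= 4
stmt 2: x := 1 - x  -- replace 1 occurrence(s) of x with (1 - x)
  => ( ( 1 - x ) - y ) >= 4
stmt 1: x := z - z  -- replace 1 occurrence(s) of x with (z - z)
  => ( ( 1 - ( z - z ) ) - y ) >= 4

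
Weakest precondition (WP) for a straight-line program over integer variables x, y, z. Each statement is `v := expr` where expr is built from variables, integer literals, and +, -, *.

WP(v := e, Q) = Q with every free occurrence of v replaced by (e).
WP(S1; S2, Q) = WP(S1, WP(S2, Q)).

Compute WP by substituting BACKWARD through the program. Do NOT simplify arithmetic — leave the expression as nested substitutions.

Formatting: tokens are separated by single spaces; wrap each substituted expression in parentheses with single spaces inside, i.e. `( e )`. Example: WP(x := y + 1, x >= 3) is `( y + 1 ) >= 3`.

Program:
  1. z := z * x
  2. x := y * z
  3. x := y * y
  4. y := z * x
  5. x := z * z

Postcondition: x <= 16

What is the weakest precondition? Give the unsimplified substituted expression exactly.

post: x <= 16
stmt 5: x := z * z  -- replace 1 occurrence(s) of x with (z * z)
  => ( z * z ) <= 16
stmt 4: y := z * x  -- replace 0 occurrence(s) of y with (z * x)
  => ( z * z ) <= 16
stmt 3: x := y * y  -- replace 0 occurrence(s) of x with (y * y)
  => ( z * z ) <= 16
stmt 2: x := y * z  -- replace 0 occurrence(s) of x with (y * z)
  => ( z * z ) <= 16
stmt 1: z := z * x  -- replace 2 occurrence(s) of z with (z * x)
  => ( ( z * x ) * ( z * x ) ) <= 16

Answer: ( ( z * x ) * ( z * x ) ) <= 16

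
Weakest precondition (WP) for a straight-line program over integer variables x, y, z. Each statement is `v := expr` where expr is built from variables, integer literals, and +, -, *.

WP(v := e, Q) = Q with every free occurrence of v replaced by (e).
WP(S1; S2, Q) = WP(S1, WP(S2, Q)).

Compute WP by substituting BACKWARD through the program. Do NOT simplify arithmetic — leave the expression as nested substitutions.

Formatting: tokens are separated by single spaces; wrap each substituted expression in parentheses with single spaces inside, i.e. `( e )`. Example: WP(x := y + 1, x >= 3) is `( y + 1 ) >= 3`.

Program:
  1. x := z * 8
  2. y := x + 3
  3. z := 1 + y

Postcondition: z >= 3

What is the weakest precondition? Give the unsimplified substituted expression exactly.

Answer: ( 1 + ( ( z * 8 ) + 3 ) ) >= 3

Derivation:
post: z >= 3
stmt 3: z := 1 + y  -- replace 1 occurrence(s) of z with (1 + y)
  => ( 1 + y ) >= 3
stmt 2: y := x + 3  -- replace 1 occurrence(s) of y with (x + 3)
  => ( 1 + ( x + 3 ) ) >= 3
stmt 1: x := z * 8  -- replace 1 occurrence(s) of x with (z * 8)
  => ( 1 + ( ( z * 8 ) + 3 ) ) >= 3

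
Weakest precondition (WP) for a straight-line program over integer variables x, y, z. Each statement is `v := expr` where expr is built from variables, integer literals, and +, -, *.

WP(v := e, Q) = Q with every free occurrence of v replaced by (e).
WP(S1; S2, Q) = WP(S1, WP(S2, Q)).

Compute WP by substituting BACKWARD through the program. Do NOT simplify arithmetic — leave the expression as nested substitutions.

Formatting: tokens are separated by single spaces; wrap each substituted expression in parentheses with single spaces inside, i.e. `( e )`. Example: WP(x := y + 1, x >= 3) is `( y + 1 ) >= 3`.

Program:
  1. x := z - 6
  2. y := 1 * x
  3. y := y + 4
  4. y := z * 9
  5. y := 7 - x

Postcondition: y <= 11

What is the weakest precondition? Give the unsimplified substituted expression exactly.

post: y <= 11
stmt 5: y := 7 - x  -- replace 1 occurrence(s) of y with (7 - x)
  => ( 7 - x ) <= 11
stmt 4: y := z * 9  -- replace 0 occurrence(s) of y with (z * 9)
  => ( 7 - x ) <= 11
stmt 3: y := y + 4  -- replace 0 occurrence(s) of y with (y + 4)
  => ( 7 - x ) <= 11
stmt 2: y := 1 * x  -- replace 0 occurrence(s) of y with (1 * x)
  => ( 7 - x ) <= 11
stmt 1: x := z - 6  -- replace 1 occurrence(s) of x with (z - 6)
  => ( 7 - ( z - 6 ) ) <= 11

Answer: ( 7 - ( z - 6 ) ) <= 11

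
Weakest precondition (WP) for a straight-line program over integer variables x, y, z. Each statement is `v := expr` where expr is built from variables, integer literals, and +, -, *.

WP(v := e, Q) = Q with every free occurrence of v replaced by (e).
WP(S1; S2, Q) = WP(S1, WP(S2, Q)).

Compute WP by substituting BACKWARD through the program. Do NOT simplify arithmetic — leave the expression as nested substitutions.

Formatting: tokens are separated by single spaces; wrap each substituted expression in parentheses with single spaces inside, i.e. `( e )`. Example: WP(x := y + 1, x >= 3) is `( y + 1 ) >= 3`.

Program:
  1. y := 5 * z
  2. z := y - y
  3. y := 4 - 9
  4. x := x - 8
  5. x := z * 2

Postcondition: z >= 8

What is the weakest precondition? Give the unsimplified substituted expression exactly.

Answer: ( ( 5 * z ) - ( 5 * z ) ) >= 8

Derivation:
post: z >= 8
stmt 5: x := z * 2  -- replace 0 occurrence(s) of x with (z * 2)
  => z >= 8
stmt 4: x := x - 8  -- replace 0 occurrence(s) of x with (x - 8)
  => z >= 8
stmt 3: y := 4 - 9  -- replace 0 occurrence(s) of y with (4 - 9)
  => z >= 8
stmt 2: z := y - y  -- replace 1 occurrence(s) of z with (y - y)
  => ( y - y ) >= 8
stmt 1: y := 5 * z  -- replace 2 occurrence(s) of y with (5 * z)
  => ( ( 5 * z ) - ( 5 * z ) ) >= 8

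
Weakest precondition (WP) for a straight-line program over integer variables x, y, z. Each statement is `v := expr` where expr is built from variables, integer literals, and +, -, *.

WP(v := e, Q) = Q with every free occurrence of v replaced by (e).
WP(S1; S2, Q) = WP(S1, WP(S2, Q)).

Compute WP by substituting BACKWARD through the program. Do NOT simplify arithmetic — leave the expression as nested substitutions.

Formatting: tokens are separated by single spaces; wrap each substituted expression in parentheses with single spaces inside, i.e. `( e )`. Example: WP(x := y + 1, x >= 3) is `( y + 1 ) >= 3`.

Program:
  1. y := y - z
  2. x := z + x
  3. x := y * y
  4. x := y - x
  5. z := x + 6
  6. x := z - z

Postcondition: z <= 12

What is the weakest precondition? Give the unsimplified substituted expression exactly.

Answer: ( ( ( y - z ) - ( ( y - z ) * ( y - z ) ) ) + 6 ) <= 12

Derivation:
post: z <= 12
stmt 6: x := z - z  -- replace 0 occurrence(s) of x with (z - z)
  => z <= 12
stmt 5: z := x + 6  -- replace 1 occurrence(s) of z with (x + 6)
  => ( x + 6 ) <= 12
stmt 4: x := y - x  -- replace 1 occurrence(s) of x with (y - x)
  => ( ( y - x ) + 6 ) <= 12
stmt 3: x := y * y  -- replace 1 occurrence(s) of x with (y * y)
  => ( ( y - ( y * y ) ) + 6 ) <= 12
stmt 2: x := z + x  -- replace 0 occurrence(s) of x with (z + x)
  => ( ( y - ( y * y ) ) + 6 ) <= 12
stmt 1: y := y - z  -- replace 3 occurrence(s) of y with (y - z)
  => ( ( ( y - z ) - ( ( y - z ) * ( y - z ) ) ) + 6 ) <= 12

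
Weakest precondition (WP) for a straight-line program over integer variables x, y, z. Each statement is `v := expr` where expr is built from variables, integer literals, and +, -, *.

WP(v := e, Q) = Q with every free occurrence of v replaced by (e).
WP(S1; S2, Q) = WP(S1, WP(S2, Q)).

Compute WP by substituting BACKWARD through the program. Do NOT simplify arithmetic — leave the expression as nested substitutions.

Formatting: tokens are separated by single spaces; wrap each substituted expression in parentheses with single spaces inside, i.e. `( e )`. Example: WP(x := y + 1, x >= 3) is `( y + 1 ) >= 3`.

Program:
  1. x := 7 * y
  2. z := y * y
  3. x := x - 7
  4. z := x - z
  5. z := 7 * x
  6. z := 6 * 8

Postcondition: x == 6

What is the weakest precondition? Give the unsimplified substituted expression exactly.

Answer: ( ( 7 * y ) - 7 ) == 6

Derivation:
post: x == 6
stmt 6: z := 6 * 8  -- replace 0 occurrence(s) of z with (6 * 8)
  => x == 6
stmt 5: z := 7 * x  -- replace 0 occurrence(s) of z with (7 * x)
  => x == 6
stmt 4: z := x - z  -- replace 0 occurrence(s) of z with (x - z)
  => x == 6
stmt 3: x := x - 7  -- replace 1 occurrence(s) of x with (x - 7)
  => ( x - 7 ) == 6
stmt 2: z := y * y  -- replace 0 occurrence(s) of z with (y * y)
  => ( x - 7 ) == 6
stmt 1: x := 7 * y  -- replace 1 occurrence(s) of x with (7 * y)
  => ( ( 7 * y ) - 7 ) == 6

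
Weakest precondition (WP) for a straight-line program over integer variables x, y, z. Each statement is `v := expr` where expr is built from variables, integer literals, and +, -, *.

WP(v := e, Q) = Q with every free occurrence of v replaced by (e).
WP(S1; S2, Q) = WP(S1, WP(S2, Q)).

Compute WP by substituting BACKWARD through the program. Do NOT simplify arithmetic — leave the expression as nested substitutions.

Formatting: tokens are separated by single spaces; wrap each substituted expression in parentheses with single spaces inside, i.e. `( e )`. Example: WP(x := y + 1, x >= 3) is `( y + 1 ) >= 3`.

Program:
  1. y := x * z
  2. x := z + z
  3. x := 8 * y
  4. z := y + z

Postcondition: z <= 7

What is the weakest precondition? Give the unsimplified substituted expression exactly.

post: z <= 7
stmt 4: z := y + z  -- replace 1 occurrence(s) of z with (y + z)
  => ( y + z ) <= 7
stmt 3: x := 8 * y  -- replace 0 occurrence(s) of x with (8 * y)
  => ( y + z ) <= 7
stmt 2: x := z + z  -- replace 0 occurrence(s) of x with (z + z)
  => ( y + z ) <= 7
stmt 1: y := x * z  -- replace 1 occurrence(s) of y with (x * z)
  => ( ( x * z ) + z ) <= 7

Answer: ( ( x * z ) + z ) <= 7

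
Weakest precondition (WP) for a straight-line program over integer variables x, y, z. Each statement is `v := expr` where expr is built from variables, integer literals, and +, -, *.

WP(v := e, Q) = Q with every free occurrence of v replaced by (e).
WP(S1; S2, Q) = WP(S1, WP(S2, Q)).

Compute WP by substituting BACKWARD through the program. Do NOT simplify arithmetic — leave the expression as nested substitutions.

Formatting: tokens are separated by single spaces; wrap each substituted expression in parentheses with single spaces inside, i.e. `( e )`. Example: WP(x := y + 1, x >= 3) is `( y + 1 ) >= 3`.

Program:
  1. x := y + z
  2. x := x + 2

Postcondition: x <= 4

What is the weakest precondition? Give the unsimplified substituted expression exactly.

post: x <= 4
stmt 2: x := x + 2  -- replace 1 occurrence(s) of x with (x + 2)
  => ( x + 2 ) <= 4
stmt 1: x := y + z  -- replace 1 occurrence(s) of x with (y + z)
  => ( ( y + z ) + 2 ) <= 4

Answer: ( ( y + z ) + 2 ) <= 4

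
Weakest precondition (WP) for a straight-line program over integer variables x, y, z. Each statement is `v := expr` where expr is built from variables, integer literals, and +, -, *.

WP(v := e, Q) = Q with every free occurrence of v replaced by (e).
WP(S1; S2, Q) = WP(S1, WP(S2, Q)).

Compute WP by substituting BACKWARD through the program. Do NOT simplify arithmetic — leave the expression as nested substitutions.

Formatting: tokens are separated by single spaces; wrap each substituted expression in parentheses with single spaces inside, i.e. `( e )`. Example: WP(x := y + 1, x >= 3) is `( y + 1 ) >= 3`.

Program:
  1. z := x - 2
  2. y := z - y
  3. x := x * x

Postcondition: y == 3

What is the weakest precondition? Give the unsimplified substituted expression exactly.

Answer: ( ( x - 2 ) - y ) == 3

Derivation:
post: y == 3
stmt 3: x := x * x  -- replace 0 occurrence(s) of x with (x * x)
  => y == 3
stmt 2: y := z - y  -- replace 1 occurrence(s) of y with (z - y)
  => ( z - y ) == 3
stmt 1: z := x - 2  -- replace 1 occurrence(s) of z with (x - 2)
  => ( ( x - 2 ) - y ) == 3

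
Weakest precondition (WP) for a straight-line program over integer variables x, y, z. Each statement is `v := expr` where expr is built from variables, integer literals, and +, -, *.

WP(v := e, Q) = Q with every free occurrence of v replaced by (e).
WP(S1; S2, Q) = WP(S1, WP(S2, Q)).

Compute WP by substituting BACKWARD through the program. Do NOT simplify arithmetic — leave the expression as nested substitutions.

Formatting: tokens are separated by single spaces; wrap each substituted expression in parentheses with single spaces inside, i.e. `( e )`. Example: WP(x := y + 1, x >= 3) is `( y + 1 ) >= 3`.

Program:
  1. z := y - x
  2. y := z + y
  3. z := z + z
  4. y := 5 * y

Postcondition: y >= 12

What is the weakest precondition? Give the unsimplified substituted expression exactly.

post: y >= 12
stmt 4: y := 5 * y  -- replace 1 occurrence(s) of y with (5 * y)
  => ( 5 * y ) >= 12
stmt 3: z := z + z  -- replace 0 occurrence(s) of z with (z + z)
  => ( 5 * y ) >= 12
stmt 2: y := z + y  -- replace 1 occurrence(s) of y with (z + y)
  => ( 5 * ( z + y ) ) >= 12
stmt 1: z := y - x  -- replace 1 occurrence(s) of z with (y - x)
  => ( 5 * ( ( y - x ) + y ) ) >= 12

Answer: ( 5 * ( ( y - x ) + y ) ) >= 12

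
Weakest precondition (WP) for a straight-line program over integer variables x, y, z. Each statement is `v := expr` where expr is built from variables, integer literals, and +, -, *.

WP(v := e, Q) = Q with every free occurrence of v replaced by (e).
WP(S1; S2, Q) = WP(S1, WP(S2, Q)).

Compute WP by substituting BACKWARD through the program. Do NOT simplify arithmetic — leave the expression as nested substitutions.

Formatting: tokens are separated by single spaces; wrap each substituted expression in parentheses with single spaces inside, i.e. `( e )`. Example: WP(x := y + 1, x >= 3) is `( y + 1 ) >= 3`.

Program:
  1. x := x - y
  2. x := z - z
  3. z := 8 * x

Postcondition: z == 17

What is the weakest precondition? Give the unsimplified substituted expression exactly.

Answer: ( 8 * ( z - z ) ) == 17

Derivation:
post: z == 17
stmt 3: z := 8 * x  -- replace 1 occurrence(s) of z with (8 * x)
  => ( 8 * x ) == 17
stmt 2: x := z - z  -- replace 1 occurrence(s) of x with (z - z)
  => ( 8 * ( z - z ) ) == 17
stmt 1: x := x - y  -- replace 0 occurrence(s) of x with (x - y)
  => ( 8 * ( z - z ) ) == 17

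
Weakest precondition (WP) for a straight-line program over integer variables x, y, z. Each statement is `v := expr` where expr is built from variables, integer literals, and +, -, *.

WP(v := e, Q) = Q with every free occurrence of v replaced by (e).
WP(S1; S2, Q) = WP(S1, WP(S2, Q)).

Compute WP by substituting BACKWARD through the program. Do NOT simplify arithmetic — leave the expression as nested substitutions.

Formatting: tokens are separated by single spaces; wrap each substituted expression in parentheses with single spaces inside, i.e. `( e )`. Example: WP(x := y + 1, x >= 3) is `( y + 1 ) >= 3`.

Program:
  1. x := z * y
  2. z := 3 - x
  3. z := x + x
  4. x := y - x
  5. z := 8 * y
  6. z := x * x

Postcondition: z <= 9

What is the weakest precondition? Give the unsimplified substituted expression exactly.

Answer: ( ( y - ( z * y ) ) * ( y - ( z * y ) ) ) <= 9

Derivation:
post: z <= 9
stmt 6: z := x * x  -- replace 1 occurrence(s) of z with (x * x)
  => ( x * x ) <= 9
stmt 5: z := 8 * y  -- replace 0 occurrence(s) of z with (8 * y)
  => ( x * x ) <= 9
stmt 4: x := y - x  -- replace 2 occurrence(s) of x with (y - x)
  => ( ( y - x ) * ( y - x ) ) <= 9
stmt 3: z := x + x  -- replace 0 occurrence(s) of z with (x + x)
  => ( ( y - x ) * ( y - x ) ) <= 9
stmt 2: z := 3 - x  -- replace 0 occurrence(s) of z with (3 - x)
  => ( ( y - x ) * ( y - x ) ) <= 9
stmt 1: x := z * y  -- replace 2 occurrence(s) of x with (z * y)
  => ( ( y - ( z * y ) ) * ( y - ( z * y ) ) ) <= 9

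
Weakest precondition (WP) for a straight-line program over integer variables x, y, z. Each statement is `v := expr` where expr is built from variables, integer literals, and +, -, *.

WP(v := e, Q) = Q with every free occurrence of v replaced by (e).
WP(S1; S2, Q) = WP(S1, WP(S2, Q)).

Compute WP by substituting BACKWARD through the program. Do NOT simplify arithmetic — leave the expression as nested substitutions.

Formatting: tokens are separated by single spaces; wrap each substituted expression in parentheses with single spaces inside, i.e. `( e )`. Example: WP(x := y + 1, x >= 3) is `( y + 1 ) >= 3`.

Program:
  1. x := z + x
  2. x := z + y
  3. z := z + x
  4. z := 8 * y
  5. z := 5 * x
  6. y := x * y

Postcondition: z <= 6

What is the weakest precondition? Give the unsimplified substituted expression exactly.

Answer: ( 5 * ( z + y ) ) <= 6

Derivation:
post: z <= 6
stmt 6: y := x * y  -- replace 0 occurrence(s) of y with (x * y)
  => z <= 6
stmt 5: z := 5 * x  -- replace 1 occurrence(s) of z with (5 * x)
  => ( 5 * x ) <= 6
stmt 4: z := 8 * y  -- replace 0 occurrence(s) of z with (8 * y)
  => ( 5 * x ) <= 6
stmt 3: z := z + x  -- replace 0 occurrence(s) of z with (z + x)
  => ( 5 * x ) <= 6
stmt 2: x := z + y  -- replace 1 occurrence(s) of x with (z + y)
  => ( 5 * ( z + y ) ) <= 6
stmt 1: x := z + x  -- replace 0 occurrence(s) of x with (z + x)
  => ( 5 * ( z + y ) ) <= 6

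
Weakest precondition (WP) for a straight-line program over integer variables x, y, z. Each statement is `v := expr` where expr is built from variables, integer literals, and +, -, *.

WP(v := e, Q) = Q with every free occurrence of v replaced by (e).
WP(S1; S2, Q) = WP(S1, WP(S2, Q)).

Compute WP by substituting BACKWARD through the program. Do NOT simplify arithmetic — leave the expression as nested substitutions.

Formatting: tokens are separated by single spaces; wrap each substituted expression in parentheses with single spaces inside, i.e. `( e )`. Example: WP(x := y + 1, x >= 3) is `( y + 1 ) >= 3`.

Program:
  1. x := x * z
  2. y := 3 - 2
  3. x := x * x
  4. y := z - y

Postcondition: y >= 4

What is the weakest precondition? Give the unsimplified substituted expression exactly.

Answer: ( z - ( 3 - 2 ) ) >= 4

Derivation:
post: y >= 4
stmt 4: y := z - y  -- replace 1 occurrence(s) of y with (z - y)
  => ( z - y ) >= 4
stmt 3: x := x * x  -- replace 0 occurrence(s) of x with (x * x)
  => ( z - y ) >= 4
stmt 2: y := 3 - 2  -- replace 1 occurrence(s) of y with (3 - 2)
  => ( z - ( 3 - 2 ) ) >= 4
stmt 1: x := x * z  -- replace 0 occurrence(s) of x with (x * z)
  => ( z - ( 3 - 2 ) ) >= 4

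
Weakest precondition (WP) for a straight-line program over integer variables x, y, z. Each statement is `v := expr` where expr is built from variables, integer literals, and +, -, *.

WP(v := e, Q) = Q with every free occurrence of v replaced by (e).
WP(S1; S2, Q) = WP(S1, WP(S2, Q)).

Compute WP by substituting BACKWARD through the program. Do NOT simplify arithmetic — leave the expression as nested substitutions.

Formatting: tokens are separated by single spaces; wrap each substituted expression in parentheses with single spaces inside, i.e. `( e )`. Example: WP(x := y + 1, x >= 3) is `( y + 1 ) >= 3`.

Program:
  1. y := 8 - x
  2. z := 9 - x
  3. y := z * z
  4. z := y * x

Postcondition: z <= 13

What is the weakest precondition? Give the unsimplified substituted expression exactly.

Answer: ( ( ( 9 - x ) * ( 9 - x ) ) * x ) <= 13

Derivation:
post: z <= 13
stmt 4: z := y * x  -- replace 1 occurrence(s) of z with (y * x)
  => ( y * x ) <= 13
stmt 3: y := z * z  -- replace 1 occurrence(s) of y with (z * z)
  => ( ( z * z ) * x ) <= 13
stmt 2: z := 9 - x  -- replace 2 occurrence(s) of z with (9 - x)
  => ( ( ( 9 - x ) * ( 9 - x ) ) * x ) <= 13
stmt 1: y := 8 - x  -- replace 0 occurrence(s) of y with (8 - x)
  => ( ( ( 9 - x ) * ( 9 - x ) ) * x ) <= 13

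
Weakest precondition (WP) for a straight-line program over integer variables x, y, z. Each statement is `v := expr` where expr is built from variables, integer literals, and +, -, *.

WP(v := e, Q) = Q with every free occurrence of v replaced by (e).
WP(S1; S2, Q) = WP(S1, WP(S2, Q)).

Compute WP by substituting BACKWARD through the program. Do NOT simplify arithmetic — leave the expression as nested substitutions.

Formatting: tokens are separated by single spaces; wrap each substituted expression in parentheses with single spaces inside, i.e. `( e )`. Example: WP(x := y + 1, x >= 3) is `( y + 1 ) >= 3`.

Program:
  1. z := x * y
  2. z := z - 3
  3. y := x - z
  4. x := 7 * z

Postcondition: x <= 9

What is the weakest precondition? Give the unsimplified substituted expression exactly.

Answer: ( 7 * ( ( x * y ) - 3 ) ) <= 9

Derivation:
post: x <= 9
stmt 4: x := 7 * z  -- replace 1 occurrence(s) of x with (7 * z)
  => ( 7 * z ) <= 9
stmt 3: y := x - z  -- replace 0 occurrence(s) of y with (x - z)
  => ( 7 * z ) <= 9
stmt 2: z := z - 3  -- replace 1 occurrence(s) of z with (z - 3)
  => ( 7 * ( z - 3 ) ) <= 9
stmt 1: z := x * y  -- replace 1 occurrence(s) of z with (x * y)
  => ( 7 * ( ( x * y ) - 3 ) ) <= 9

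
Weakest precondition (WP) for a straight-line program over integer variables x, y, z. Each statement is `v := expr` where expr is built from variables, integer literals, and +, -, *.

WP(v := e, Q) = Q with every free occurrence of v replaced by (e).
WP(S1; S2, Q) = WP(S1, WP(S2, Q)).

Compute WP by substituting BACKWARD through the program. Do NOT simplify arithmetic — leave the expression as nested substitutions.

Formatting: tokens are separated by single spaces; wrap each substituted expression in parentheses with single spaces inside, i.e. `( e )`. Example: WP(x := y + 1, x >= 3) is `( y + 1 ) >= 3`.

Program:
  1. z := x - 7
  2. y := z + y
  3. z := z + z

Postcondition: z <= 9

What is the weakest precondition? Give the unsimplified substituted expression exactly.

Answer: ( ( x - 7 ) + ( x - 7 ) ) <= 9

Derivation:
post: z <= 9
stmt 3: z := z + z  -- replace 1 occurrence(s) of z with (z + z)
  => ( z + z ) <= 9
stmt 2: y := z + y  -- replace 0 occurrence(s) of y with (z + y)
  => ( z + z ) <= 9
stmt 1: z := x - 7  -- replace 2 occurrence(s) of z with (x - 7)
  => ( ( x - 7 ) + ( x - 7 ) ) <= 9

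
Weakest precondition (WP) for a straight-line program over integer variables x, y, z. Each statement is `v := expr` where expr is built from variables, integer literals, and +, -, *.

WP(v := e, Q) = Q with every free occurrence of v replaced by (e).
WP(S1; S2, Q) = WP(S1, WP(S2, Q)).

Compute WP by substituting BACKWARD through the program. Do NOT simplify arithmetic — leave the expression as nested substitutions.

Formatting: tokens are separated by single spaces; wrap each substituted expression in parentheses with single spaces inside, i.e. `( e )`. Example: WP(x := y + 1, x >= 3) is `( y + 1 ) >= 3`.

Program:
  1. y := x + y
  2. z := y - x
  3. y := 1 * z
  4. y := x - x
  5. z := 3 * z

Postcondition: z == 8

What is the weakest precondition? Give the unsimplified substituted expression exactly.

post: z == 8
stmt 5: z := 3 * z  -- replace 1 occurrence(s) of z with (3 * z)
  => ( 3 * z ) == 8
stmt 4: y := x - x  -- replace 0 occurrence(s) of y with (x - x)
  => ( 3 * z ) == 8
stmt 3: y := 1 * z  -- replace 0 occurrence(s) of y with (1 * z)
  => ( 3 * z ) == 8
stmt 2: z := y - x  -- replace 1 occurrence(s) of z with (y - x)
  => ( 3 * ( y - x ) ) == 8
stmt 1: y := x + y  -- replace 1 occurrence(s) of y with (x + y)
  => ( 3 * ( ( x + y ) - x ) ) == 8

Answer: ( 3 * ( ( x + y ) - x ) ) == 8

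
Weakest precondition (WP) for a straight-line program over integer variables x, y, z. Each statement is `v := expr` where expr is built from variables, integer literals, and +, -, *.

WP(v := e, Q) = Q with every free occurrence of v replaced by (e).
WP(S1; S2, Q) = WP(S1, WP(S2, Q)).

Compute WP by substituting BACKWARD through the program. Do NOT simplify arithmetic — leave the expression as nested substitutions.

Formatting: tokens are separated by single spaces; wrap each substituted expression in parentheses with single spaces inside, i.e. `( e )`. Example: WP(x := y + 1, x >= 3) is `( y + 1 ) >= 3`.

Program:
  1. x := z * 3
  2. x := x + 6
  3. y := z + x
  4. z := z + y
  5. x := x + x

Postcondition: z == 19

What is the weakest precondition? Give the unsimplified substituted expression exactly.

post: z == 19
stmt 5: x := x + x  -- replace 0 occurrence(s) of x with (x + x)
  => z == 19
stmt 4: z := z + y  -- replace 1 occurrence(s) of z with (z + y)
  => ( z + y ) == 19
stmt 3: y := z + x  -- replace 1 occurrence(s) of y with (z + x)
  => ( z + ( z + x ) ) == 19
stmt 2: x := x + 6  -- replace 1 occurrence(s) of x with (x + 6)
  => ( z + ( z + ( x + 6 ) ) ) == 19
stmt 1: x := z * 3  -- replace 1 occurrence(s) of x with (z * 3)
  => ( z + ( z + ( ( z * 3 ) + 6 ) ) ) == 19

Answer: ( z + ( z + ( ( z * 3 ) + 6 ) ) ) == 19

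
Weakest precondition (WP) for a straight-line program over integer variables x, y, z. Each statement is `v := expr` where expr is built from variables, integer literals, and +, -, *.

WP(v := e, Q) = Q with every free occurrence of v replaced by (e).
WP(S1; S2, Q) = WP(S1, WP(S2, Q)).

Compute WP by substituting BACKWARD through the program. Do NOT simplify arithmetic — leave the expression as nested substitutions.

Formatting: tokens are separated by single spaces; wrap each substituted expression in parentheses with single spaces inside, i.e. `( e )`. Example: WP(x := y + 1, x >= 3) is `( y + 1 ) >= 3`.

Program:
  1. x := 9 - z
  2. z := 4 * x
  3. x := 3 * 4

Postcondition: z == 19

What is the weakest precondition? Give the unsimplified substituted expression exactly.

post: z == 19
stmt 3: x := 3 * 4  -- replace 0 occurrence(s) of x with (3 * 4)
  => z == 19
stmt 2: z := 4 * x  -- replace 1 occurrence(s) of z with (4 * x)
  => ( 4 * x ) == 19
stmt 1: x := 9 - z  -- replace 1 occurrence(s) of x with (9 - z)
  => ( 4 * ( 9 - z ) ) == 19

Answer: ( 4 * ( 9 - z ) ) == 19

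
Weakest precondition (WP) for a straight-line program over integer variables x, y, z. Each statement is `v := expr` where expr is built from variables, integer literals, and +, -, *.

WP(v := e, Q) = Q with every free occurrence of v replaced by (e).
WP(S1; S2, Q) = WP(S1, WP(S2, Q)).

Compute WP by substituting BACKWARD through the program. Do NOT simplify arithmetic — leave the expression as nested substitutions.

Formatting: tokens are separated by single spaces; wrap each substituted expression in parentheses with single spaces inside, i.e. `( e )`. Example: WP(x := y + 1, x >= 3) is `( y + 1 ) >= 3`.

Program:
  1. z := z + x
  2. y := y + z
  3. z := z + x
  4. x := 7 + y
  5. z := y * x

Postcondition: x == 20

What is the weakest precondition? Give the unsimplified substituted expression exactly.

Answer: ( 7 + ( y + ( z + x ) ) ) == 20

Derivation:
post: x == 20
stmt 5: z := y * x  -- replace 0 occurrence(s) of z with (y * x)
  => x == 20
stmt 4: x := 7 + y  -- replace 1 occurrence(s) of x with (7 + y)
  => ( 7 + y ) == 20
stmt 3: z := z + x  -- replace 0 occurrence(s) of z with (z + x)
  => ( 7 + y ) == 20
stmt 2: y := y + z  -- replace 1 occurrence(s) of y with (y + z)
  => ( 7 + ( y + z ) ) == 20
stmt 1: z := z + x  -- replace 1 occurrence(s) of z with (z + x)
  => ( 7 + ( y + ( z + x ) ) ) == 20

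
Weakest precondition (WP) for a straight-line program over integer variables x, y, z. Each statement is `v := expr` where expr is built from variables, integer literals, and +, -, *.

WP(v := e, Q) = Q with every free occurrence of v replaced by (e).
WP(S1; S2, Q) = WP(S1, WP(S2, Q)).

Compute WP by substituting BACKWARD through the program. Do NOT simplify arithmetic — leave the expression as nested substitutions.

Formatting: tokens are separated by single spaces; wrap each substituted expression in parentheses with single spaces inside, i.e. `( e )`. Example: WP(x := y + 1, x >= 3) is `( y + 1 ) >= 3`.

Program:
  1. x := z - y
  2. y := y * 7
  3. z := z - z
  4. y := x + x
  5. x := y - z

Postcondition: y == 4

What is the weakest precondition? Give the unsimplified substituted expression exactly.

post: y == 4
stmt 5: x := y - z  -- replace 0 occurrence(s) of x with (y - z)
  => y == 4
stmt 4: y := x + x  -- replace 1 occurrence(s) of y with (x + x)
  => ( x + x ) == 4
stmt 3: z := z - z  -- replace 0 occurrence(s) of z with (z - z)
  => ( x + x ) == 4
stmt 2: y := y * 7  -- replace 0 occurrence(s) of y with (y * 7)
  => ( x + x ) == 4
stmt 1: x := z - y  -- replace 2 occurrence(s) of x with (z - y)
  => ( ( z - y ) + ( z - y ) ) == 4

Answer: ( ( z - y ) + ( z - y ) ) == 4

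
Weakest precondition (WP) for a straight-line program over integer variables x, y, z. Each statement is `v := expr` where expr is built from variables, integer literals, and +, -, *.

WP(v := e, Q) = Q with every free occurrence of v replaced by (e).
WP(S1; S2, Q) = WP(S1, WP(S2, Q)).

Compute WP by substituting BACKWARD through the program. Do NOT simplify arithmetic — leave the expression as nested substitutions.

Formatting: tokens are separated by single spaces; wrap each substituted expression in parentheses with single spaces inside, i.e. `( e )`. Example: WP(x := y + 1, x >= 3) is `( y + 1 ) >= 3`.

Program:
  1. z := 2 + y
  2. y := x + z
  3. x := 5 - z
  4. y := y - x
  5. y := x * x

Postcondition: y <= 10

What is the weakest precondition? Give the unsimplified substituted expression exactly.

Answer: ( ( 5 - ( 2 + y ) ) * ( 5 - ( 2 + y ) ) ) <= 10

Derivation:
post: y <= 10
stmt 5: y := x * x  -- replace 1 occurrence(s) of y with (x * x)
  => ( x * x ) <= 10
stmt 4: y := y - x  -- replace 0 occurrence(s) of y with (y - x)
  => ( x * x ) <= 10
stmt 3: x := 5 - z  -- replace 2 occurrence(s) of x with (5 - z)
  => ( ( 5 - z ) * ( 5 - z ) ) <= 10
stmt 2: y := x + z  -- replace 0 occurrence(s) of y with (x + z)
  => ( ( 5 - z ) * ( 5 - z ) ) <= 10
stmt 1: z := 2 + y  -- replace 2 occurrence(s) of z with (2 + y)
  => ( ( 5 - ( 2 + y ) ) * ( 5 - ( 2 + y ) ) ) <= 10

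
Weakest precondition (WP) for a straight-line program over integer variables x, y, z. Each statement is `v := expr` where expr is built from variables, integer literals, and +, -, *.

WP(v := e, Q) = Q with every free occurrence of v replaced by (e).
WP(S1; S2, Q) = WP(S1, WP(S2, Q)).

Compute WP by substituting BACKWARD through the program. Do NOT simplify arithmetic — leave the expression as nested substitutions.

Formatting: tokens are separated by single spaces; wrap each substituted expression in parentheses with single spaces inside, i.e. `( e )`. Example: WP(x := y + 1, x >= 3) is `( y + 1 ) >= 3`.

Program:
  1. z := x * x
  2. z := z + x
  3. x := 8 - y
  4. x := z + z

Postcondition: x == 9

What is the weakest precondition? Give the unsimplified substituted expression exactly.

post: x == 9
stmt 4: x := z + z  -- replace 1 occurrence(s) of x with (z + z)
  => ( z + z ) == 9
stmt 3: x := 8 - y  -- replace 0 occurrence(s) of x with (8 - y)
  => ( z + z ) == 9
stmt 2: z := z + x  -- replace 2 occurrence(s) of z with (z + x)
  => ( ( z + x ) + ( z + x ) ) == 9
stmt 1: z := x * x  -- replace 2 occurrence(s) of z with (x * x)
  => ( ( ( x * x ) + x ) + ( ( x * x ) + x ) ) == 9

Answer: ( ( ( x * x ) + x ) + ( ( x * x ) + x ) ) == 9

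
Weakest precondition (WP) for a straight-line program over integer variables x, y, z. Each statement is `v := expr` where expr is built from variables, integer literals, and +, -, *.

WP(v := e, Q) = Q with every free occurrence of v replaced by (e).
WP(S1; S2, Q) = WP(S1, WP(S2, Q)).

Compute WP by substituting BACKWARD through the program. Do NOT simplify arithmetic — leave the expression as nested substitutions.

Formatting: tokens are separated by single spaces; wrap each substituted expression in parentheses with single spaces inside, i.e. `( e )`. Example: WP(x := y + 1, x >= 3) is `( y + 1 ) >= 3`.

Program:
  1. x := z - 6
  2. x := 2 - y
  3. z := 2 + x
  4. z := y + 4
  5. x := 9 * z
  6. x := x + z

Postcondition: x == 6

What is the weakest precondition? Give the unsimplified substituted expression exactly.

Answer: ( ( 9 * ( y + 4 ) ) + ( y + 4 ) ) == 6

Derivation:
post: x == 6
stmt 6: x := x + z  -- replace 1 occurrence(s) of x with (x + z)
  => ( x + z ) == 6
stmt 5: x := 9 * z  -- replace 1 occurrence(s) of x with (9 * z)
  => ( ( 9 * z ) + z ) == 6
stmt 4: z := y + 4  -- replace 2 occurrence(s) of z with (y + 4)
  => ( ( 9 * ( y + 4 ) ) + ( y + 4 ) ) == 6
stmt 3: z := 2 + x  -- replace 0 occurrence(s) of z with (2 + x)
  => ( ( 9 * ( y + 4 ) ) + ( y + 4 ) ) == 6
stmt 2: x := 2 - y  -- replace 0 occurrence(s) of x with (2 - y)
  => ( ( 9 * ( y + 4 ) ) + ( y + 4 ) ) == 6
stmt 1: x := z - 6  -- replace 0 occurrence(s) of x with (z - 6)
  => ( ( 9 * ( y + 4 ) ) + ( y + 4 ) ) == 6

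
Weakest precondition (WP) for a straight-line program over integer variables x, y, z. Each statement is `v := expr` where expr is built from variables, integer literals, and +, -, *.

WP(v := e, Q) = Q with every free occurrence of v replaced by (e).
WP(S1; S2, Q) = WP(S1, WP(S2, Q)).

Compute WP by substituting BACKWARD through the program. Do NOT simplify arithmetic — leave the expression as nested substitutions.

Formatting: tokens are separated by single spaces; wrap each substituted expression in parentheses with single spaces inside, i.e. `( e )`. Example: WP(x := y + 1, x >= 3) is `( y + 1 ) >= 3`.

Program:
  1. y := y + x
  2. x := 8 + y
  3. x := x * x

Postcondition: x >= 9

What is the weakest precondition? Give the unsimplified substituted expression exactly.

post: x >= 9
stmt 3: x := x * x  -- replace 1 occurrence(s) of x with (x * x)
  => ( x * x ) >= 9
stmt 2: x := 8 + y  -- replace 2 occurrence(s) of x with (8 + y)
  => ( ( 8 + y ) * ( 8 + y ) ) >= 9
stmt 1: y := y + x  -- replace 2 occurrence(s) of y with (y + x)
  => ( ( 8 + ( y + x ) ) * ( 8 + ( y + x ) ) ) >= 9

Answer: ( ( 8 + ( y + x ) ) * ( 8 + ( y + x ) ) ) >= 9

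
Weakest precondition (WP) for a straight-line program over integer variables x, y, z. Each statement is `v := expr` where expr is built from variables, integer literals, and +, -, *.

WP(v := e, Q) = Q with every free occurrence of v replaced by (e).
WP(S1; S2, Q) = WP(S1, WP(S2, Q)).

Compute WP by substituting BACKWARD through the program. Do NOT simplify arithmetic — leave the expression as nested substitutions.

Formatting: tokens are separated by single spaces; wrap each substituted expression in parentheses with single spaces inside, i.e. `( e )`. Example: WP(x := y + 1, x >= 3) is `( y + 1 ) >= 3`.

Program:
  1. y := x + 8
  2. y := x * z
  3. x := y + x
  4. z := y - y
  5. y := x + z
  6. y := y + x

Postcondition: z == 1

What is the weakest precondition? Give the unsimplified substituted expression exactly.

Answer: ( ( x * z ) - ( x * z ) ) == 1

Derivation:
post: z == 1
stmt 6: y := y + x  -- replace 0 occurrence(s) of y with (y + x)
  => z == 1
stmt 5: y := x + z  -- replace 0 occurrence(s) of y with (x + z)
  => z == 1
stmt 4: z := y - y  -- replace 1 occurrence(s) of z with (y - y)
  => ( y - y ) == 1
stmt 3: x := y + x  -- replace 0 occurrence(s) of x with (y + x)
  => ( y - y ) == 1
stmt 2: y := x * z  -- replace 2 occurrence(s) of y with (x * z)
  => ( ( x * z ) - ( x * z ) ) == 1
stmt 1: y := x + 8  -- replace 0 occurrence(s) of y with (x + 8)
  => ( ( x * z ) - ( x * z ) ) == 1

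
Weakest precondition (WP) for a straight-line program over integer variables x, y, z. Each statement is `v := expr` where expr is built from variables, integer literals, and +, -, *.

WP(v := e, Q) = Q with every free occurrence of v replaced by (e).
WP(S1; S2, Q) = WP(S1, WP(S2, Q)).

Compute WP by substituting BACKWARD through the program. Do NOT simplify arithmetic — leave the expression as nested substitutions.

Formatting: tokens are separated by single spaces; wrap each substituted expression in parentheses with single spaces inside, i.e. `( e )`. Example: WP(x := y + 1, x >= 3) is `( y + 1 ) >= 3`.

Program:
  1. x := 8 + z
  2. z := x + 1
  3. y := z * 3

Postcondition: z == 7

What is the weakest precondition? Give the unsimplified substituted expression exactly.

post: z == 7
stmt 3: y := z * 3  -- replace 0 occurrence(s) of y with (z * 3)
  => z == 7
stmt 2: z := x + 1  -- replace 1 occurrence(s) of z with (x + 1)
  => ( x + 1 ) == 7
stmt 1: x := 8 + z  -- replace 1 occurrence(s) of x with (8 + z)
  => ( ( 8 + z ) + 1 ) == 7

Answer: ( ( 8 + z ) + 1 ) == 7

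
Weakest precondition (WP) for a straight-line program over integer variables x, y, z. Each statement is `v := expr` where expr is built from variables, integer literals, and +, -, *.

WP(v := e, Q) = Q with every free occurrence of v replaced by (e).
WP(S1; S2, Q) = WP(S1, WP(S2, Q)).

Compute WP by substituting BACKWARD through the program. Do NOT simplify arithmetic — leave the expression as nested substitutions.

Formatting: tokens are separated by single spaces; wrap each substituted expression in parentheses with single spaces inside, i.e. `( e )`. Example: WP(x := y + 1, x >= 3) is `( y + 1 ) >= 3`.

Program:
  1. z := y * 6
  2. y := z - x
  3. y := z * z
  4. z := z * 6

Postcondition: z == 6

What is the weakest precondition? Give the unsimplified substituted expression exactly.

Answer: ( ( y * 6 ) * 6 ) == 6

Derivation:
post: z == 6
stmt 4: z := z * 6  -- replace 1 occurrence(s) of z with (z * 6)
  => ( z * 6 ) == 6
stmt 3: y := z * z  -- replace 0 occurrence(s) of y with (z * z)
  => ( z * 6 ) == 6
stmt 2: y := z - x  -- replace 0 occurrence(s) of y with (z - x)
  => ( z * 6 ) == 6
stmt 1: z := y * 6  -- replace 1 occurrence(s) of z with (y * 6)
  => ( ( y * 6 ) * 6 ) == 6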